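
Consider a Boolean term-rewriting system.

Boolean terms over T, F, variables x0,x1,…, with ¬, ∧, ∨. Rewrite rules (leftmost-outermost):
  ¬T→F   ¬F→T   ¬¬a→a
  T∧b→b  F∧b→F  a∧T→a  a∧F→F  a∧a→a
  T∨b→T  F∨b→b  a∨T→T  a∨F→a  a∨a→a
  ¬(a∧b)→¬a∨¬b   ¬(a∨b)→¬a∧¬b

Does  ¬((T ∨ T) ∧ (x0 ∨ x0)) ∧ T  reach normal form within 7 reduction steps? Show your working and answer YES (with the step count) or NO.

  start: ¬((T ∨ T) ∧ (x0 ∨ x0)) ∧ T
  step 1: ¬((T ∨ T) ∧ (x0 ∨ x0))
  step 2: ¬(T ∨ T) ∨ ¬(x0 ∨ x0)
  step 3: (¬T ∧ ¬T) ∨ ¬(x0 ∨ x0)
  step 4: ¬T ∨ ¬(x0 ∨ x0)
  step 5: F ∨ ¬(x0 ∨ x0)
  step 6: ¬(x0 ∨ x0)
  step 7: ¬x0 ∧ ¬x0

Answer: NO — after 7 steps the term is ¬x0 ∧ ¬x0, not yet normal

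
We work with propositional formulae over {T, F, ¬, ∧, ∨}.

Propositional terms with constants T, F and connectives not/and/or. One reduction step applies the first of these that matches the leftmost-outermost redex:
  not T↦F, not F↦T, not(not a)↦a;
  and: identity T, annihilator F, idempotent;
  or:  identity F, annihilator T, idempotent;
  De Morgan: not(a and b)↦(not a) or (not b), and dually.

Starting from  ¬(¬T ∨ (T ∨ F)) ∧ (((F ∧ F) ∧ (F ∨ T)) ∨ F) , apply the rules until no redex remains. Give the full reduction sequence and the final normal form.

Answer: normal form = F  (in 7 steps)

Reduction:
  start: ¬(¬T ∨ (T ∨ F)) ∧ (((F ∧ F) ∧ (F ∨ T)) ∨ F)
  →1  (¬¬T ∧ ¬(T ∨ F)) ∧ (((F ∧ F) ∧ (F ∨ T)) ∨ F)
  →2  (T ∧ ¬(T ∨ F)) ∧ (((F ∧ F) ∧ (F ∨ T)) ∨ F)
  →3  ¬(T ∨ F) ∧ (((F ∧ F) ∧ (F ∨ T)) ∨ F)
  →4  (¬T ∧ ¬F) ∧ (((F ∧ F) ∧ (F ∨ T)) ∨ F)
  →5  (F ∧ ¬F) ∧ (((F ∧ F) ∧ (F ∨ T)) ∨ F)
  →6  F ∧ (((F ∧ F) ∧ (F ∨ T)) ∨ F)
  →7  F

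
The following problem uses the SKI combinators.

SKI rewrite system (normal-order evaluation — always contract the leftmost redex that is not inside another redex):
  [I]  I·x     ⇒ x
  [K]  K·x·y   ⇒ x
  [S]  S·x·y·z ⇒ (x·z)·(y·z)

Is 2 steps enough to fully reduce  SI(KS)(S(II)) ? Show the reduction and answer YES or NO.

Answer: NO — after 2 steps the term is S(II)(KS(S(II))), not yet normal

Derivation:
  start: SI(KS)(S(II))
  [1] I(S(II))(KS(S(II)))
  [2] S(II)(KS(S(II)))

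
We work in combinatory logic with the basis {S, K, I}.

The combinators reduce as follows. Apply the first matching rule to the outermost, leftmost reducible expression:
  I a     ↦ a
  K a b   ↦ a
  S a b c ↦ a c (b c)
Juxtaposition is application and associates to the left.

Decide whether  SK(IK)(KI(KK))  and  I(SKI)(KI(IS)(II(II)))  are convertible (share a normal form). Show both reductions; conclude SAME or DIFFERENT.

Term A:
  start: SK(IK)(KI(KK))
  →1  K(KI(KK))(IK(KI(KK)))
  →2  KI(KK)
  →3  I

Term B:
  start: I(SKI)(KI(IS)(II(II)))
  →1  SKI(KI(IS)(II(II)))
  →2  K(KI(IS)(II(II)))(I(KI(IS)(II(II))))
  →3  KI(IS)(II(II))
  →4  I(II(II))
  →5  II(II)
  →6  I(II)
  →7  II
  →8  I

Answer: SAME — A ⇓ I, B ⇓ I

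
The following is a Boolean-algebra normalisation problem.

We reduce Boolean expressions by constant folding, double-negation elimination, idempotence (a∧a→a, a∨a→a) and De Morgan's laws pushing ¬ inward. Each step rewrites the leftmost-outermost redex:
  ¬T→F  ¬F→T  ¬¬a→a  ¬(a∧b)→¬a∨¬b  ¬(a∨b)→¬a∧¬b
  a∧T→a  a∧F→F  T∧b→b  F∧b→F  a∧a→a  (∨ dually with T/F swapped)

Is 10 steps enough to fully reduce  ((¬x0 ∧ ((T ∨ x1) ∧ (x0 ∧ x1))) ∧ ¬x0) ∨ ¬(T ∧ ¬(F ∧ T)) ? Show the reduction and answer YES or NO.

Answer: YES — reaches normal form (¬x0 ∧ (x0 ∧ x1)) ∧ ¬x0 in 8 ≤ 10 steps

Reduction:
  start: ((¬x0 ∧ ((T ∨ x1) ∧ (x0 ∧ x1))) ∧ ¬x0) ∨ ¬(T ∧ ¬(F ∧ T))
  step 1: ((¬x0 ∧ (T ∧ (x0 ∧ x1))) ∧ ¬x0) ∨ ¬(T ∧ ¬(F ∧ T))
  step 2: ((¬x0 ∧ (x0 ∧ x1)) ∧ ¬x0) ∨ ¬(T ∧ ¬(F ∧ T))
  step 3: ((¬x0 ∧ (x0 ∧ x1)) ∧ ¬x0) ∨ (¬T ∨ ¬¬(F ∧ T))
  step 4: ((¬x0 ∧ (x0 ∧ x1)) ∧ ¬x0) ∨ (F ∨ ¬¬(F ∧ T))
  step 5: ((¬x0 ∧ (x0 ∧ x1)) ∧ ¬x0) ∨ ¬¬(F ∧ T)
  step 6: ((¬x0 ∧ (x0 ∧ x1)) ∧ ¬x0) ∨ (F ∧ T)
  step 7: ((¬x0 ∧ (x0 ∧ x1)) ∧ ¬x0) ∨ F
  step 8: (¬x0 ∧ (x0 ∧ x1)) ∧ ¬x0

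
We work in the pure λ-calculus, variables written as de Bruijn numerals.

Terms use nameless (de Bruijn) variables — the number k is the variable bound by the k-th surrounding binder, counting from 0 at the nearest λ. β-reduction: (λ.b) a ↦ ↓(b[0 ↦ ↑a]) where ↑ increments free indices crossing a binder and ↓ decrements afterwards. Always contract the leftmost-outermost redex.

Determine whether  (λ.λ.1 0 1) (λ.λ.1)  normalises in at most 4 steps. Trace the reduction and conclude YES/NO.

  start: (λ.λ.1 0 1) (λ.λ.1)
  [1] λ.(λ.λ.1) 0 (λ.λ.1)
  [2] λ.(λ.1) (λ.λ.1)
  [3] λ.0

Answer: YES — reaches normal form λ.0 in 3 ≤ 4 steps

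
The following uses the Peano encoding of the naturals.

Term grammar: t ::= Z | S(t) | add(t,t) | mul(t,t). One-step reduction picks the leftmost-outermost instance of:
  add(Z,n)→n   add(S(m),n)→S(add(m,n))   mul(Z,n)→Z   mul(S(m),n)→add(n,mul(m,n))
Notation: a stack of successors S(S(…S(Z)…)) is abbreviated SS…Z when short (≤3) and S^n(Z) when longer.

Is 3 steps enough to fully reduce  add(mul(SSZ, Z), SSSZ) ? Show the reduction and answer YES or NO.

  start: add(mul(SSZ, Z), SSSZ)
  →1  add(add(Z, mul(SZ, Z)), SSSZ)
  →2  add(mul(SZ, Z), SSSZ)
  →3  add(add(Z, mul(Z, Z)), SSSZ)

Answer: NO — after 3 steps the term is add(add(Z, mul(Z, Z)), SSSZ), not yet normal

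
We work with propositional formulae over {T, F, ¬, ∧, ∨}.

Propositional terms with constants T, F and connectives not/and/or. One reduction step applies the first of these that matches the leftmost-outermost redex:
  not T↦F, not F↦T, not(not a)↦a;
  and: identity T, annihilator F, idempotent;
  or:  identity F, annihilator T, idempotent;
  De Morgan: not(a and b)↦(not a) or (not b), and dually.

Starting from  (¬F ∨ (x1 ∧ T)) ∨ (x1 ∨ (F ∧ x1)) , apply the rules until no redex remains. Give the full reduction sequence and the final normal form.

  start: (¬F ∨ (x1 ∧ T)) ∨ (x1 ∨ (F ∧ x1))
  step 1: (T ∨ (x1 ∧ T)) ∨ (x1 ∨ (F ∧ x1))
  step 2: T ∨ (x1 ∨ (F ∧ x1))
  step 3: T

Answer: normal form = T  (in 3 steps)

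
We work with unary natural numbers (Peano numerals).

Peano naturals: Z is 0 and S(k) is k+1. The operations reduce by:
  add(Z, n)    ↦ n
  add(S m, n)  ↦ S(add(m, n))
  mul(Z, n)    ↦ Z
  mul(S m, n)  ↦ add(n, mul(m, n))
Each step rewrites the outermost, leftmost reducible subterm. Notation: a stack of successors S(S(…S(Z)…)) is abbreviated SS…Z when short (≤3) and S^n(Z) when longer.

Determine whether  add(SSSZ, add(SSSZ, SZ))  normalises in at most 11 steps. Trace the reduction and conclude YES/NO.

  start: add(SSSZ, add(SSSZ, SZ))
  [1] S(add(SSZ, add(SSSZ, SZ)))
  [2] S(S(add(SZ, add(SSSZ, SZ))))
  [3] S(S(S(add(Z, add(SSSZ, SZ)))))
  [4] S(S(S(add(SSSZ, SZ))))
  [5] S(S(S(S(add(SSZ, SZ)))))
  [6] S(S(S(S(S(add(SZ, SZ))))))
  [7] S(S(S(S(S(S(add(Z, SZ)))))))
  [8] S^7(Z)

Answer: YES — reaches normal form S^7(Z) in 8 ≤ 11 steps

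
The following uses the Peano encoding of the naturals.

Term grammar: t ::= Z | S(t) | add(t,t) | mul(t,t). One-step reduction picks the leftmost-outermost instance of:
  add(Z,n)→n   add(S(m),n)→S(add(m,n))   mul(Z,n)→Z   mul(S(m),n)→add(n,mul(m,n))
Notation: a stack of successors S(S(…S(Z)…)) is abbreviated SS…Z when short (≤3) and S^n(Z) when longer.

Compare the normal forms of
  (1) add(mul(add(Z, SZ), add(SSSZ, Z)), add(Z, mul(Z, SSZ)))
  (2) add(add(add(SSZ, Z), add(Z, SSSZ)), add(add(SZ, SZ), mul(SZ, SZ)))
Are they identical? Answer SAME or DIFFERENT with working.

Term A:
  start: add(mul(add(Z, SZ), add(SSSZ, Z)), add(Z, mul(Z, SSZ)))
  [1] add(mul(SZ, add(SSSZ, Z)), add(Z, mul(Z, SSZ)))
  [2] add(add(add(SSSZ, Z), mul(Z, add(SSSZ, Z))), add(Z, mul(Z, SSZ)))
  [3] add(add(S(add(SSZ, Z)), mul(Z, add(SSSZ, Z))), add(Z, mul(Z, SSZ)))
  [4] add(S(add(add(SSZ, Z), mul(Z, add(SSSZ, Z)))), add(Z, mul(Z, SSZ)))
  [5] S(add(add(add(SSZ, Z), mul(Z, add(SSSZ, Z))), add(Z, mul(Z, SSZ))))
  [6] S(add(add(S(add(SZ, Z)), mul(Z, add(SSSZ, Z))), add(Z, mul(Z, SSZ))))
  [7] S(add(S(add(add(SZ, Z), mul(Z, add(SSSZ, Z)))), add(Z, mul(Z, SSZ))))
  [8] S(S(add(add(add(SZ, Z), mul(Z, add(SSSZ, Z))), add(Z, mul(Z, SSZ)))))
  [9] S(S(add(add(S(add(Z, Z)), mul(Z, add(SSSZ, Z))), add(Z, mul(Z, SSZ)))))
  [10] S(S(add(S(add(add(Z, Z), mul(Z, add(SSSZ, Z)))), add(Z, mul(Z, SSZ)))))
  [11] S(S(S(add(add(add(Z, Z), mul(Z, add(SSSZ, Z))), add(Z, mul(Z, SSZ))))))
  [12] S(S(S(add(add(Z, mul(Z, add(SSSZ, Z))), add(Z, mul(Z, SSZ))))))
  [13] S(S(S(add(mul(Z, add(SSSZ, Z)), add(Z, mul(Z, SSZ))))))
  [14] S(S(S(add(Z, add(Z, mul(Z, SSZ))))))
  [15] S(S(S(add(Z, mul(Z, SSZ)))))
  [16] S(S(S(mul(Z, SSZ))))
  [17] SSSZ

Term B:
  start: add(add(add(SSZ, Z), add(Z, SSSZ)), add(add(SZ, SZ), mul(SZ, SZ)))
  [1] add(add(S(add(SZ, Z)), add(Z, SSSZ)), add(add(SZ, SZ), mul(SZ, SZ)))
  [2] add(S(add(add(SZ, Z), add(Z, SSSZ))), add(add(SZ, SZ), mul(SZ, SZ)))
  [3] S(add(add(add(SZ, Z), add(Z, SSSZ)), add(add(SZ, SZ), mul(SZ, SZ))))
  [4] S(add(add(S(add(Z, Z)), add(Z, SSSZ)), add(add(SZ, SZ), mul(SZ, SZ))))
  [5] S(add(S(add(add(Z, Z), add(Z, SSSZ))), add(add(SZ, SZ), mul(SZ, SZ))))
  [6] S(S(add(add(add(Z, Z), add(Z, SSSZ)), add(add(SZ, SZ), mul(SZ, SZ)))))
  [7] S(S(add(add(Z, add(Z, SSSZ)), add(add(SZ, SZ), mul(SZ, SZ)))))
  [8] S(S(add(add(Z, SSSZ), add(add(SZ, SZ), mul(SZ, SZ)))))
  [9] S(S(add(SSSZ, add(add(SZ, SZ), mul(SZ, SZ)))))
  [10] S(S(S(add(SSZ, add(add(SZ, SZ), mul(SZ, SZ))))))
  [11] S(S(S(S(add(SZ, add(add(SZ, SZ), mul(SZ, SZ)))))))
  [12] S(S(S(S(S(add(Z, add(add(SZ, SZ), mul(SZ, SZ))))))))
  [13] S(S(S(S(S(add(add(SZ, SZ), mul(SZ, SZ)))))))
  [14] S(S(S(S(S(add(S(add(Z, SZ)), mul(SZ, SZ)))))))
  [15] S(S(S(S(S(S(add(add(Z, SZ), mul(SZ, SZ))))))))
  [16] S(S(S(S(S(S(add(SZ, mul(SZ, SZ))))))))
  [17] S(S(S(S(S(S(S(add(Z, mul(SZ, SZ)))))))))
  [18] S(S(S(S(S(S(S(mul(SZ, SZ))))))))
  [19] S(S(S(S(S(S(S(add(SZ, mul(Z, SZ)))))))))
  [20] S(S(S(S(S(S(S(S(add(Z, mul(Z, SZ))))))))))
  [21] S(S(S(S(S(S(S(S(mul(Z, SZ)))))))))
  [22] S^8(Z)

Answer: DIFFERENT — A ⇓ SSSZ, B ⇓ S^8(Z)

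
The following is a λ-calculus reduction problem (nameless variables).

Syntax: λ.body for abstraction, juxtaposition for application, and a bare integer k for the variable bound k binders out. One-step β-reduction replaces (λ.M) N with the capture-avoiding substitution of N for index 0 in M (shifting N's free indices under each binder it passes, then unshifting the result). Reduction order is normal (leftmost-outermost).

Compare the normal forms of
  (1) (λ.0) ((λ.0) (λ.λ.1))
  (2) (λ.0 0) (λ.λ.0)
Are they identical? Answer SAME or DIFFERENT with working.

Term A:
  start: (λ.0) ((λ.0) (λ.λ.1))
  [1] (λ.0) (λ.λ.1)
  [2] λ.λ.1

Term B:
  start: (λ.0 0) (λ.λ.0)
  [1] (λ.λ.0) (λ.λ.0)
  [2] λ.0

Answer: DIFFERENT — A ⇓ λ.λ.1, B ⇓ λ.0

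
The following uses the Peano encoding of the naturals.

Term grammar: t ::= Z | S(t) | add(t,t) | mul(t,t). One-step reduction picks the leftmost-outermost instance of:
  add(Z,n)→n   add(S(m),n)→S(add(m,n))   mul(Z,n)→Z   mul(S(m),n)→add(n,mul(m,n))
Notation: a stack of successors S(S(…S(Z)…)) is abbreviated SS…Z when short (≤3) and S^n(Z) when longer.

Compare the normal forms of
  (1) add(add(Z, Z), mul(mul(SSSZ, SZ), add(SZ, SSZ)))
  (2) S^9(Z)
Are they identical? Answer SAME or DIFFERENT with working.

Term A:
  start: add(add(Z, Z), mul(mul(SSSZ, SZ), add(SZ, SSZ)))
  step 1: add(Z, mul(mul(SSSZ, SZ), add(SZ, SSZ)))
  step 2: mul(mul(SSSZ, SZ), add(SZ, SSZ))
  step 3: mul(add(SZ, mul(SSZ, SZ)), add(SZ, SSZ))
  step 4: mul(S(add(Z, mul(SSZ, SZ))), add(SZ, SSZ))
  step 5: add(add(SZ, SSZ), mul(add(Z, mul(SSZ, SZ)), add(SZ, SSZ)))
  step 6: add(S(add(Z, SSZ)), mul(add(Z, mul(SSZ, SZ)), add(SZ, SSZ)))
  step 7: S(add(add(Z, SSZ), mul(add(Z, mul(SSZ, SZ)), add(SZ, SSZ))))
  step 8: S(add(SSZ, mul(add(Z, mul(SSZ, SZ)), add(SZ, SSZ))))
  step 9: S(S(add(SZ, mul(add(Z, mul(SSZ, SZ)), add(SZ, SSZ)))))
  step 10: S(S(S(add(Z, mul(add(Z, mul(SSZ, SZ)), add(SZ, SSZ))))))
  step 11: S(S(S(mul(add(Z, mul(SSZ, SZ)), add(SZ, SSZ)))))
  step 12: S(S(S(mul(mul(SSZ, SZ), add(SZ, SSZ)))))
  step 13: S(S(S(mul(add(SZ, mul(SZ, SZ)), add(SZ, SSZ)))))
  step 14: S(S(S(mul(S(add(Z, mul(SZ, SZ))), add(SZ, SSZ)))))
  step 15: S(S(S(add(add(SZ, SSZ), mul(add(Z, mul(SZ, SZ)), add(SZ, SSZ))))))
  step 16: S(S(S(add(S(add(Z, SSZ)), mul(add(Z, mul(SZ, SZ)), add(SZ, SSZ))))))
  step 17: S(S(S(S(add(add(Z, SSZ), mul(add(Z, mul(SZ, SZ)), add(SZ, SSZ)))))))
  step 18: S(S(S(S(add(SSZ, mul(add(Z, mul(SZ, SZ)), add(SZ, SSZ)))))))
  step 19: S(S(S(S(S(add(SZ, mul(add(Z, mul(SZ, SZ)), add(SZ, SSZ))))))))
  step 20: S(S(S(S(S(S(add(Z, mul(add(Z, mul(SZ, SZ)), add(SZ, SSZ)))))))))
  step 21: S(S(S(S(S(S(mul(add(Z, mul(SZ, SZ)), add(SZ, SSZ))))))))
  step 22: S(S(S(S(S(S(mul(mul(SZ, SZ), add(SZ, SSZ))))))))
  step 23: S(S(S(S(S(S(mul(add(SZ, mul(Z, SZ)), add(SZ, SSZ))))))))
  step 24: S(S(S(S(S(S(mul(S(add(Z, mul(Z, SZ))), add(SZ, SSZ))))))))
  step 25: S(S(S(S(S(S(add(add(SZ, SSZ), mul(add(Z, mul(Z, SZ)), add(SZ, SSZ)))))))))
  step 26: S(S(S(S(S(S(add(S(add(Z, SSZ)), mul(add(Z, mul(Z, SZ)), add(SZ, SSZ)))))))))
  step 27: S(S(S(S(S(S(S(add(add(Z, SSZ), mul(add(Z, mul(Z, SZ)), add(SZ, SSZ))))))))))
  step 28: S(S(S(S(S(S(S(add(SSZ, mul(add(Z, mul(Z, SZ)), add(SZ, SSZ))))))))))
  step 29: S(S(S(S(S(S(S(S(add(SZ, mul(add(Z, mul(Z, SZ)), add(SZ, SSZ)))))))))))
  step 30: S(S(S(S(S(S(S(S(S(add(Z, mul(add(Z, mul(Z, SZ)), add(SZ, SSZ))))))))))))
  step 31: S(S(S(S(S(S(S(S(S(mul(add(Z, mul(Z, SZ)), add(SZ, SSZ)))))))))))
  step 32: S(S(S(S(S(S(S(S(S(mul(mul(Z, SZ), add(SZ, SSZ)))))))))))
  step 33: S(S(S(S(S(S(S(S(S(mul(Z, add(SZ, SSZ)))))))))))
  step 34: S^9(Z)

Term B:
  start: S^9(Z)

Answer: SAME — A ⇓ S^9(Z), B ⇓ S^9(Z)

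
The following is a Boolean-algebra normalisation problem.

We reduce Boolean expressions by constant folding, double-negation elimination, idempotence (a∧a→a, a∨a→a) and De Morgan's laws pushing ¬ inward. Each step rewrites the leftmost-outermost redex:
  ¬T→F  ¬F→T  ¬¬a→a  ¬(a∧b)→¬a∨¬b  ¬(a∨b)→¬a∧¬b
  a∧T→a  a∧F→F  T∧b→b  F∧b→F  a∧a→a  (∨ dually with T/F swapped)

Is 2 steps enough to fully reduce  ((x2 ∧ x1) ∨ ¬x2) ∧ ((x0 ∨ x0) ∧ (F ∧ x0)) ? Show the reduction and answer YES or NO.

Answer: NO — after 2 steps the term is ((x2 ∧ x1) ∨ ¬x2) ∧ (x0 ∧ F), not yet normal

Working:
  start: ((x2 ∧ x1) ∨ ¬x2) ∧ ((x0 ∨ x0) ∧ (F ∧ x0))
  →1  ((x2 ∧ x1) ∨ ¬x2) ∧ (x0 ∧ (F ∧ x0))
  →2  ((x2 ∧ x1) ∨ ¬x2) ∧ (x0 ∧ F)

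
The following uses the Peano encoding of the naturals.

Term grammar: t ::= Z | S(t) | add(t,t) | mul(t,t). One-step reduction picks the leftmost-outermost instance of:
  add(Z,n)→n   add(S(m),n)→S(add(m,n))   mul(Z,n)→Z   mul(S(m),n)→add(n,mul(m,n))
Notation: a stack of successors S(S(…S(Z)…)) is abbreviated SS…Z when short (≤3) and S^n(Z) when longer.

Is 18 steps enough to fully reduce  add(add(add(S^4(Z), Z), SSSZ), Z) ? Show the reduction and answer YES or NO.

Answer: YES — reaches normal form S^7(Z) in 18 ≤ 18 steps

Working:
  start: add(add(add(S^4(Z), Z), SSSZ), Z)
  →1  add(add(S(add(SSSZ, Z)), SSSZ), Z)
  →2  add(S(add(add(SSSZ, Z), SSSZ)), Z)
  →3  S(add(add(add(SSSZ, Z), SSSZ), Z))
  →4  S(add(add(S(add(SSZ, Z)), SSSZ), Z))
  →5  S(add(S(add(add(SSZ, Z), SSSZ)), Z))
  →6  S(S(add(add(add(SSZ, Z), SSSZ), Z)))
  →7  S(S(add(add(S(add(SZ, Z)), SSSZ), Z)))
  →8  S(S(add(S(add(add(SZ, Z), SSSZ)), Z)))
  →9  S(S(S(add(add(add(SZ, Z), SSSZ), Z))))
  →10  S(S(S(add(add(S(add(Z, Z)), SSSZ), Z))))
  →11  S(S(S(add(S(add(add(Z, Z), SSSZ)), Z))))
  →12  S(S(S(S(add(add(add(Z, Z), SSSZ), Z)))))
  →13  S(S(S(S(add(add(Z, SSSZ), Z)))))
  →14  S(S(S(S(add(SSSZ, Z)))))
  →15  S(S(S(S(S(add(SSZ, Z))))))
  →16  S(S(S(S(S(S(add(SZ, Z)))))))
  →17  S(S(S(S(S(S(S(add(Z, Z))))))))
  →18  S^7(Z)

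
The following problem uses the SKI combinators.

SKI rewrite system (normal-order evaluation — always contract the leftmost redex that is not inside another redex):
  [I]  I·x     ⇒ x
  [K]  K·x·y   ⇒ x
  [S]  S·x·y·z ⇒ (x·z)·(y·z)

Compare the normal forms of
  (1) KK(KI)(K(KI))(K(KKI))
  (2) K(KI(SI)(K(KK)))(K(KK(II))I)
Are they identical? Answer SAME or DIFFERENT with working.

Answer: DIFFERENT — A ⇓ K(KI), B ⇓ K(KK)

Derivation:
Term A:
  start: KK(KI)(K(KI))(K(KKI))
  [1] K(K(KI))(K(KKI))
  [2] K(KI)

Term B:
  start: K(KI(SI)(K(KK)))(K(KK(II))I)
  [1] KI(SI)(K(KK))
  [2] I(K(KK))
  [3] K(KK)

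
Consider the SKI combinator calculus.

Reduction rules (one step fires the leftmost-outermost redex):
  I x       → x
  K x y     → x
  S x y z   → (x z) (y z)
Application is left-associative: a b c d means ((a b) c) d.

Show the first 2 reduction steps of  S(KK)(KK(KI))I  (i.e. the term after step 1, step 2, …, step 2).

Answer: after 2 steps: K(KK(KI)I)

Derivation:
  start: S(KK)(KK(KI))I
  step 1: KKI(KK(KI)I)
  step 2: K(KK(KI)I)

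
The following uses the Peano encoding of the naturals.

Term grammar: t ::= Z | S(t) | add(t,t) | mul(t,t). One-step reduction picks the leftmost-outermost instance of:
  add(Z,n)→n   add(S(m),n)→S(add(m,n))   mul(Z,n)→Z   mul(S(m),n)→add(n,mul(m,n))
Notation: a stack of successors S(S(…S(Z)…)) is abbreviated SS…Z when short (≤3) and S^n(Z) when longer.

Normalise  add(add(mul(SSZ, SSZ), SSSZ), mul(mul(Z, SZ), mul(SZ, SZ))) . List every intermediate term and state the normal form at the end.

  start: add(add(mul(SSZ, SSZ), SSSZ), mul(mul(Z, SZ), mul(SZ, SZ)))
  [1] add(add(add(SSZ, mul(SZ, SSZ)), SSSZ), mul(mul(Z, SZ), mul(SZ, SZ)))
  [2] add(add(S(add(SZ, mul(SZ, SSZ))), SSSZ), mul(mul(Z, SZ), mul(SZ, SZ)))
  [3] add(S(add(add(SZ, mul(SZ, SSZ)), SSSZ)), mul(mul(Z, SZ), mul(SZ, SZ)))
  [4] S(add(add(add(SZ, mul(SZ, SSZ)), SSSZ), mul(mul(Z, SZ), mul(SZ, SZ))))
  [5] S(add(add(S(add(Z, mul(SZ, SSZ))), SSSZ), mul(mul(Z, SZ), mul(SZ, SZ))))
  [6] S(add(S(add(add(Z, mul(SZ, SSZ)), SSSZ)), mul(mul(Z, SZ), mul(SZ, SZ))))
  [7] S(S(add(add(add(Z, mul(SZ, SSZ)), SSSZ), mul(mul(Z, SZ), mul(SZ, SZ)))))
  [8] S(S(add(add(mul(SZ, SSZ), SSSZ), mul(mul(Z, SZ), mul(SZ, SZ)))))
  [9] S(S(add(add(add(SSZ, mul(Z, SSZ)), SSSZ), mul(mul(Z, SZ), mul(SZ, SZ)))))
  [10] S(S(add(add(S(add(SZ, mul(Z, SSZ))), SSSZ), mul(mul(Z, SZ), mul(SZ, SZ)))))
  [11] S(S(add(S(add(add(SZ, mul(Z, SSZ)), SSSZ)), mul(mul(Z, SZ), mul(SZ, SZ)))))
  [12] S(S(S(add(add(add(SZ, mul(Z, SSZ)), SSSZ), mul(mul(Z, SZ), mul(SZ, SZ))))))
  [13] S(S(S(add(add(S(add(Z, mul(Z, SSZ))), SSSZ), mul(mul(Z, SZ), mul(SZ, SZ))))))
  [14] S(S(S(add(S(add(add(Z, mul(Z, SSZ)), SSSZ)), mul(mul(Z, SZ), mul(SZ, SZ))))))
  [15] S(S(S(S(add(add(add(Z, mul(Z, SSZ)), SSSZ), mul(mul(Z, SZ), mul(SZ, SZ)))))))
  [16] S(S(S(S(add(add(mul(Z, SSZ), SSSZ), mul(mul(Z, SZ), mul(SZ, SZ)))))))
  [17] S(S(S(S(add(add(Z, SSSZ), mul(mul(Z, SZ), mul(SZ, SZ)))))))
  [18] S(S(S(S(add(SSSZ, mul(mul(Z, SZ), mul(SZ, SZ)))))))
  [19] S(S(S(S(S(add(SSZ, mul(mul(Z, SZ), mul(SZ, SZ))))))))
  [20] S(S(S(S(S(S(add(SZ, mul(mul(Z, SZ), mul(SZ, SZ)))))))))
  [21] S(S(S(S(S(S(S(add(Z, mul(mul(Z, SZ), mul(SZ, SZ))))))))))
  [22] S(S(S(S(S(S(S(mul(mul(Z, SZ), mul(SZ, SZ)))))))))
  [23] S(S(S(S(S(S(S(mul(Z, mul(SZ, SZ)))))))))
  [24] S^7(Z)

Answer: normal form = S^7(Z)  (in 24 steps)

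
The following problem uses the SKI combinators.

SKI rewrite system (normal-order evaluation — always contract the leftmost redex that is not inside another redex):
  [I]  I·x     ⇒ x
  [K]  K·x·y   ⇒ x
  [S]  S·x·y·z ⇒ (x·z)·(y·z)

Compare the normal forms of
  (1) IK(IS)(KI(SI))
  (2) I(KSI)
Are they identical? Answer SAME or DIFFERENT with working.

Answer: SAME — A ⇓ S, B ⇓ S

Working:
Term A:
  start: IK(IS)(KI(SI))
  →1  K(IS)(KI(SI))
  →2  IS
  →3  S

Term B:
  start: I(KSI)
  →1  KSI
  →2  S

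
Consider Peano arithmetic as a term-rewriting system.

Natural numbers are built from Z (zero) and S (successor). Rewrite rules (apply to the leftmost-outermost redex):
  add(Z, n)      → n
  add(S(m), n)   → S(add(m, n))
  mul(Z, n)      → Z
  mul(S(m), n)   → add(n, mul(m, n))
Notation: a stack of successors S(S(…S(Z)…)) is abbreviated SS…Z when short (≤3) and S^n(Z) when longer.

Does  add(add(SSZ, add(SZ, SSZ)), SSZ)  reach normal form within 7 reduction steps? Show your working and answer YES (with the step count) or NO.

Answer: NO — after 7 steps the term is S(S(S(add(add(Z, SSZ), SSZ)))), not yet normal

Derivation:
  start: add(add(SSZ, add(SZ, SSZ)), SSZ)
  [1] add(S(add(SZ, add(SZ, SSZ))), SSZ)
  [2] S(add(add(SZ, add(SZ, SSZ)), SSZ))
  [3] S(add(S(add(Z, add(SZ, SSZ))), SSZ))
  [4] S(S(add(add(Z, add(SZ, SSZ)), SSZ)))
  [5] S(S(add(add(SZ, SSZ), SSZ)))
  [6] S(S(add(S(add(Z, SSZ)), SSZ)))
  [7] S(S(S(add(add(Z, SSZ), SSZ))))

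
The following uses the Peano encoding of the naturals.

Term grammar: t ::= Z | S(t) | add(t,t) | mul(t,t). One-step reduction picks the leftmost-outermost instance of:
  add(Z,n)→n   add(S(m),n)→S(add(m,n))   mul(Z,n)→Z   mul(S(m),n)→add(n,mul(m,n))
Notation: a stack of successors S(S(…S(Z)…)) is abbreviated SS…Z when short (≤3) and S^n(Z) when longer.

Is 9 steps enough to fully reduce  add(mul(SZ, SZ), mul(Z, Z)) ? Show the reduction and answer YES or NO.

  start: add(mul(SZ, SZ), mul(Z, Z))
  step 1: add(add(SZ, mul(Z, SZ)), mul(Z, Z))
  step 2: add(S(add(Z, mul(Z, SZ))), mul(Z, Z))
  step 3: S(add(add(Z, mul(Z, SZ)), mul(Z, Z)))
  step 4: S(add(mul(Z, SZ), mul(Z, Z)))
  step 5: S(add(Z, mul(Z, Z)))
  step 6: S(mul(Z, Z))
  step 7: SZ

Answer: YES — reaches normal form SZ in 7 ≤ 9 steps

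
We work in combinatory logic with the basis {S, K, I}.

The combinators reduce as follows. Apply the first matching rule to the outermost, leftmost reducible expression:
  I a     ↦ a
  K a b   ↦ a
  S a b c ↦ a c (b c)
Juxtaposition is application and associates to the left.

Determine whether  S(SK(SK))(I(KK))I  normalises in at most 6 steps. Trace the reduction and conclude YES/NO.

  start: S(SK(SK))(I(KK))I
  [1] SK(SK)I(I(KK)I)
  [2] KI(SKI)(I(KK)I)
  [3] I(I(KK)I)
  [4] I(KK)I
  [5] KKI
  [6] K

Answer: YES — reaches normal form K in 6 ≤ 6 steps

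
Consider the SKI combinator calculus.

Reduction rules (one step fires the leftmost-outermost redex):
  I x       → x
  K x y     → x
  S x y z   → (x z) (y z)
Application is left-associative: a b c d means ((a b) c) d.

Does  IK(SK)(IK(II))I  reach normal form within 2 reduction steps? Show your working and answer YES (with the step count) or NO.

Answer: YES — reaches normal form SKI in 2 ≤ 2 steps

Reduction:
  start: IK(SK)(IK(II))I
  →1  K(SK)(IK(II))I
  →2  SKI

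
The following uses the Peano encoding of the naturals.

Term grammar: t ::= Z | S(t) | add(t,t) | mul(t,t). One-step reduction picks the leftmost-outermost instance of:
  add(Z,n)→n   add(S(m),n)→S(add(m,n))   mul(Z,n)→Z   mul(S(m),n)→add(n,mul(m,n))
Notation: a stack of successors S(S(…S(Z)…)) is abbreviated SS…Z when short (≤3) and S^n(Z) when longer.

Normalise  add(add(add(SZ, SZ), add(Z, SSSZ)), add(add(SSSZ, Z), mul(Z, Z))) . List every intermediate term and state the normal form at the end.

Answer: normal form = S^8(Z)  (in 21 steps)

Derivation:
  start: add(add(add(SZ, SZ), add(Z, SSSZ)), add(add(SSSZ, Z), mul(Z, Z)))
  step 1: add(add(S(add(Z, SZ)), add(Z, SSSZ)), add(add(SSSZ, Z), mul(Z, Z)))
  step 2: add(S(add(add(Z, SZ), add(Z, SSSZ))), add(add(SSSZ, Z), mul(Z, Z)))
  step 3: S(add(add(add(Z, SZ), add(Z, SSSZ)), add(add(SSSZ, Z), mul(Z, Z))))
  step 4: S(add(add(SZ, add(Z, SSSZ)), add(add(SSSZ, Z), mul(Z, Z))))
  step 5: S(add(S(add(Z, add(Z, SSSZ))), add(add(SSSZ, Z), mul(Z, Z))))
  step 6: S(S(add(add(Z, add(Z, SSSZ)), add(add(SSSZ, Z), mul(Z, Z)))))
  step 7: S(S(add(add(Z, SSSZ), add(add(SSSZ, Z), mul(Z, Z)))))
  step 8: S(S(add(SSSZ, add(add(SSSZ, Z), mul(Z, Z)))))
  step 9: S(S(S(add(SSZ, add(add(SSSZ, Z), mul(Z, Z))))))
  step 10: S(S(S(S(add(SZ, add(add(SSSZ, Z), mul(Z, Z)))))))
  step 11: S(S(S(S(S(add(Z, add(add(SSSZ, Z), mul(Z, Z))))))))
  step 12: S(S(S(S(S(add(add(SSSZ, Z), mul(Z, Z)))))))
  step 13: S(S(S(S(S(add(S(add(SSZ, Z)), mul(Z, Z)))))))
  step 14: S(S(S(S(S(S(add(add(SSZ, Z), mul(Z, Z))))))))
  step 15: S(S(S(S(S(S(add(S(add(SZ, Z)), mul(Z, Z))))))))
  step 16: S(S(S(S(S(S(S(add(add(SZ, Z), mul(Z, Z)))))))))
  step 17: S(S(S(S(S(S(S(add(S(add(Z, Z)), mul(Z, Z)))))))))
  step 18: S(S(S(S(S(S(S(S(add(add(Z, Z), mul(Z, Z))))))))))
  step 19: S(S(S(S(S(S(S(S(add(Z, mul(Z, Z))))))))))
  step 20: S(S(S(S(S(S(S(S(mul(Z, Z)))))))))
  step 21: S^8(Z)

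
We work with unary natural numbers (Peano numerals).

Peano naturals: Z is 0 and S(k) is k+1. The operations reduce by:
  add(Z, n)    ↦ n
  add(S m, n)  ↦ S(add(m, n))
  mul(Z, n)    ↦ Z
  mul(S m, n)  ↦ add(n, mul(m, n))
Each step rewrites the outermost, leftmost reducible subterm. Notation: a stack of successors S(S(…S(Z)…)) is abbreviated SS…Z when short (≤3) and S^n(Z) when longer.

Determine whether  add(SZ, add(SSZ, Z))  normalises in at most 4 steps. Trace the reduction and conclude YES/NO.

Answer: NO — after 4 steps the term is S(S(S(add(Z, Z)))), not yet normal

Derivation:
  start: add(SZ, add(SSZ, Z))
  →1  S(add(Z, add(SSZ, Z)))
  →2  S(add(SSZ, Z))
  →3  S(S(add(SZ, Z)))
  →4  S(S(S(add(Z, Z))))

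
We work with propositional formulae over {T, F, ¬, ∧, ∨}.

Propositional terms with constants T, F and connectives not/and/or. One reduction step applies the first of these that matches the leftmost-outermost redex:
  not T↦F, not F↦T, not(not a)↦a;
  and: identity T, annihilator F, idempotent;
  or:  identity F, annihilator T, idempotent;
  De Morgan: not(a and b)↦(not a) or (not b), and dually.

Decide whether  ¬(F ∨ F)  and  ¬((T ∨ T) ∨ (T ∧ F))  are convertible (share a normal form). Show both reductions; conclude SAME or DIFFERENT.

Term A:
  start: ¬(F ∨ F)
  step 1: ¬F ∧ ¬F
  step 2: ¬F
  step 3: T

Term B:
  start: ¬((T ∨ T) ∨ (T ∧ F))
  step 1: ¬(T ∨ T) ∧ ¬(T ∧ F)
  step 2: (¬T ∧ ¬T) ∧ ¬(T ∧ F)
  step 3: ¬T ∧ ¬(T ∧ F)
  step 4: F ∧ ¬(T ∧ F)
  step 5: F

Answer: DIFFERENT — A ⇓ T, B ⇓ F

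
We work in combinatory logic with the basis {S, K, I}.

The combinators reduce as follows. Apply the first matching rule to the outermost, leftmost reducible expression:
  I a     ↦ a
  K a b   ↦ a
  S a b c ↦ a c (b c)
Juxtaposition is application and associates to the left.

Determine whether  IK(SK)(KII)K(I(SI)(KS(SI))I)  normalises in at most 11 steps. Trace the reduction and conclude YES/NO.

Answer: YES — reaches normal form SI in 9 ≤ 11 steps

Working:
  start: IK(SK)(KII)K(I(SI)(KS(SI))I)
  step 1: K(SK)(KII)K(I(SI)(KS(SI))I)
  step 2: SKK(I(SI)(KS(SI))I)
  step 3: K(I(SI)(KS(SI))I)(K(I(SI)(KS(SI))I))
  step 4: I(SI)(KS(SI))I
  step 5: SI(KS(SI))I
  step 6: II(KS(SI)I)
  step 7: I(KS(SI)I)
  step 8: KS(SI)I
  step 9: SI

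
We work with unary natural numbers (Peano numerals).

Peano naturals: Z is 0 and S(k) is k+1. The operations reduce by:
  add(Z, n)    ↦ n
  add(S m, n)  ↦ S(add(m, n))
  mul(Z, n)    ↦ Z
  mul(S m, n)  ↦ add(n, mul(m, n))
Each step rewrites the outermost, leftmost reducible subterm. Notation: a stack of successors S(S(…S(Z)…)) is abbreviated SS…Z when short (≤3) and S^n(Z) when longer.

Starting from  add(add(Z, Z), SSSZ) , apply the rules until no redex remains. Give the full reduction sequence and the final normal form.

Answer: normal form = SSSZ  (in 2 steps)

Working:
  start: add(add(Z, Z), SSSZ)
  →1  add(Z, SSSZ)
  →2  SSSZ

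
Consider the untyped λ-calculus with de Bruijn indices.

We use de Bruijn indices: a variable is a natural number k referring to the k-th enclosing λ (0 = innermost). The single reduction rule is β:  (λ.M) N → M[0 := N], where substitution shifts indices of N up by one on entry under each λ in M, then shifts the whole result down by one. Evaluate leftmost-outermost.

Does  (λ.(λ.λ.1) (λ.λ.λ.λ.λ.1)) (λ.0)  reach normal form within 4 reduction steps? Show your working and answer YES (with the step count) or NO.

  start: (λ.(λ.λ.1) (λ.λ.λ.λ.λ.1)) (λ.0)
  →1  (λ.λ.1) (λ.λ.λ.λ.λ.1)
  →2  λ.λ.λ.λ.λ.λ.1

Answer: YES — reaches normal form λ.λ.λ.λ.λ.λ.1 in 2 ≤ 4 steps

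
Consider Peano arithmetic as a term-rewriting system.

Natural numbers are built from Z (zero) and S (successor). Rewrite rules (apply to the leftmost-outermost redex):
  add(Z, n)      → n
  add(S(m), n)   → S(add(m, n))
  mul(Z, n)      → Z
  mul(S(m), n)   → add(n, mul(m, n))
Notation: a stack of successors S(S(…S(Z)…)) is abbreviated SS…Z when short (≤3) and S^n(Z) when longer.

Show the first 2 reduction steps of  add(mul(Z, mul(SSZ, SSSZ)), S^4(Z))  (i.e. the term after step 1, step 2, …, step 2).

Answer: after 2 steps: S^4(Z)

Working:
  start: add(mul(Z, mul(SSZ, SSSZ)), S^4(Z))
  →1  add(Z, S^4(Z))
  →2  S^4(Z)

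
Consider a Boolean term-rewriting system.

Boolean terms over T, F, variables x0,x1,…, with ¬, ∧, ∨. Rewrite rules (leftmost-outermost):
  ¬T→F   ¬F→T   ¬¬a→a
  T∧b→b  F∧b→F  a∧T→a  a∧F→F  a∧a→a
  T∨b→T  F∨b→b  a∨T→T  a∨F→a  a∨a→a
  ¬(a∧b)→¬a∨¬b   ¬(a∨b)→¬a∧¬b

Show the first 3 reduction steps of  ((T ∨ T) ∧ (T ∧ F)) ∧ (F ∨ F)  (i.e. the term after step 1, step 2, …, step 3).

Answer: after 3 steps: F ∧ (F ∨ F)

Reduction:
  start: ((T ∨ T) ∧ (T ∧ F)) ∧ (F ∨ F)
  step 1: (T ∧ (T ∧ F)) ∧ (F ∨ F)
  step 2: (T ∧ F) ∧ (F ∨ F)
  step 3: F ∧ (F ∨ F)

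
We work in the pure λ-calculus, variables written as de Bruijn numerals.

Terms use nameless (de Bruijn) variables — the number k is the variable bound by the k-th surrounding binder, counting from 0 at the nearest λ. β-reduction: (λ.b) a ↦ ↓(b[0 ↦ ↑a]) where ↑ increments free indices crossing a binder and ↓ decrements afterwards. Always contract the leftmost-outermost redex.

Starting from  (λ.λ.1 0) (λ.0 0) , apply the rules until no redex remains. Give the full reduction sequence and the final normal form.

Answer: normal form = λ.0 0  (in 2 steps)

Derivation:
  start: (λ.λ.1 0) (λ.0 0)
  step 1: λ.(λ.0 0) 0
  step 2: λ.0 0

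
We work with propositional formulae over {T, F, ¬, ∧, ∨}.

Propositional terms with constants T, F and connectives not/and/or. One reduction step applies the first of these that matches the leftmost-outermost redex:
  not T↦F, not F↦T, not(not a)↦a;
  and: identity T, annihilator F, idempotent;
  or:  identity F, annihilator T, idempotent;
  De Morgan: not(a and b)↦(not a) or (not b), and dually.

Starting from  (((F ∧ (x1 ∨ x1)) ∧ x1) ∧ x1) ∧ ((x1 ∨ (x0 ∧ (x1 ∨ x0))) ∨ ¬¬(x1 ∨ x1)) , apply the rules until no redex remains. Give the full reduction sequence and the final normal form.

  start: (((F ∧ (x1 ∨ x1)) ∧ x1) ∧ x1) ∧ ((x1 ∨ (x0 ∧ (x1 ∨ x0))) ∨ ¬¬(x1 ∨ x1))
  [1] ((F ∧ x1) ∧ x1) ∧ ((x1 ∨ (x0 ∧ (x1 ∨ x0))) ∨ ¬¬(x1 ∨ x1))
  [2] (F ∧ x1) ∧ ((x1 ∨ (x0 ∧ (x1 ∨ x0))) ∨ ¬¬(x1 ∨ x1))
  [3] F ∧ ((x1 ∨ (x0 ∧ (x1 ∨ x0))) ∨ ¬¬(x1 ∨ x1))
  [4] F

Answer: normal form = F  (in 4 steps)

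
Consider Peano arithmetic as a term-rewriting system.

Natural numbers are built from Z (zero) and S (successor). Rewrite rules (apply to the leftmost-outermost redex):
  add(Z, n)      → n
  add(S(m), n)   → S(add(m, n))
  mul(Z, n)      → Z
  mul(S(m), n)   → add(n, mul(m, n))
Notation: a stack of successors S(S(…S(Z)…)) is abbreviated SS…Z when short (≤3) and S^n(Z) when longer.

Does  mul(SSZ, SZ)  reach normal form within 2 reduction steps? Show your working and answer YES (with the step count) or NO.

Answer: NO — after 2 steps the term is S(add(Z, mul(SZ, SZ))), not yet normal

Derivation:
  start: mul(SSZ, SZ)
  [1] add(SZ, mul(SZ, SZ))
  [2] S(add(Z, mul(SZ, SZ)))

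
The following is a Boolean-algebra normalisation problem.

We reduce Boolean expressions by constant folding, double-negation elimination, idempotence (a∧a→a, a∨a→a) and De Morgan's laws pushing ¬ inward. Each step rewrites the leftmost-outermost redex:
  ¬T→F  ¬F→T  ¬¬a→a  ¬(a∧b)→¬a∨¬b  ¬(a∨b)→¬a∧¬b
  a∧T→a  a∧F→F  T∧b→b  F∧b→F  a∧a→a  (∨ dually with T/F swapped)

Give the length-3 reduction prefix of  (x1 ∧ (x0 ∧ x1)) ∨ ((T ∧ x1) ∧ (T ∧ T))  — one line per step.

Answer: after 3 steps: (x1 ∧ (x0 ∧ x1)) ∨ x1

Working:
  start: (x1 ∧ (x0 ∧ x1)) ∨ ((T ∧ x1) ∧ (T ∧ T))
  [1] (x1 ∧ (x0 ∧ x1)) ∨ (x1 ∧ (T ∧ T))
  [2] (x1 ∧ (x0 ∧ x1)) ∨ (x1 ∧ T)
  [3] (x1 ∧ (x0 ∧ x1)) ∨ x1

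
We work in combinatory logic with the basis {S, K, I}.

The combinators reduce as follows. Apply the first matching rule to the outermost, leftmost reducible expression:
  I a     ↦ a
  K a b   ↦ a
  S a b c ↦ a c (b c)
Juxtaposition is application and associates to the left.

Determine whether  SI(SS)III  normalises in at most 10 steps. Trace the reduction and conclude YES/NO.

Answer: YES — reaches normal form I in 9 ≤ 10 steps

Derivation:
  start: SI(SS)III
  step 1: II(SSI)II
  step 2: I(SSI)II
  step 3: SSIII
  step 4: SI(II)I
  step 5: II(III)
  step 6: I(III)
  step 7: III
  step 8: II
  step 9: I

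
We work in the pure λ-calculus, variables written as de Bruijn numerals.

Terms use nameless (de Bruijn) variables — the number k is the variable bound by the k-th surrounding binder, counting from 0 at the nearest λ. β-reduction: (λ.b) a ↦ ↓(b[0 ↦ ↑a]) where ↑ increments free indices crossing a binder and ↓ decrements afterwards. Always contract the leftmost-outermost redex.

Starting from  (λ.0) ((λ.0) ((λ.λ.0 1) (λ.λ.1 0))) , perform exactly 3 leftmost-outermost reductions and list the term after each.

Answer: after 3 steps: λ.0 (λ.λ.1 0)

Reduction:
  start: (λ.0) ((λ.0) ((λ.λ.0 1) (λ.λ.1 0)))
  [1] (λ.0) ((λ.λ.0 1) (λ.λ.1 0))
  [2] (λ.λ.0 1) (λ.λ.1 0)
  [3] λ.0 (λ.λ.1 0)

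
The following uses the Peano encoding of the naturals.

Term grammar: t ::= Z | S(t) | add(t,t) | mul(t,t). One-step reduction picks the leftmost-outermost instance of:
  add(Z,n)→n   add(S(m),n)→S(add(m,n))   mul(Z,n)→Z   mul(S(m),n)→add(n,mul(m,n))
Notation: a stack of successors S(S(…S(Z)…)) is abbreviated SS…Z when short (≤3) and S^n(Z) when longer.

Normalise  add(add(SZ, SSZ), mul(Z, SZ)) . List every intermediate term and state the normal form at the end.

Answer: normal form = SSSZ  (in 7 steps)

Derivation:
  start: add(add(SZ, SSZ), mul(Z, SZ))
  [1] add(S(add(Z, SSZ)), mul(Z, SZ))
  [2] S(add(add(Z, SSZ), mul(Z, SZ)))
  [3] S(add(SSZ, mul(Z, SZ)))
  [4] S(S(add(SZ, mul(Z, SZ))))
  [5] S(S(S(add(Z, mul(Z, SZ)))))
  [6] S(S(S(mul(Z, SZ))))
  [7] SSSZ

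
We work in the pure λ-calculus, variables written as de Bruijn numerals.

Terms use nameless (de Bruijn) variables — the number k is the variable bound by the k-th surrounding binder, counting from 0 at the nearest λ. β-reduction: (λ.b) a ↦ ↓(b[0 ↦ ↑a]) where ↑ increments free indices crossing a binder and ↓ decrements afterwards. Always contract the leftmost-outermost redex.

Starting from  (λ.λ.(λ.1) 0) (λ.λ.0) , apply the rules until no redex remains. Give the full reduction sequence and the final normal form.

Answer: normal form = λ.0  (in 2 steps)

Working:
  start: (λ.λ.(λ.1) 0) (λ.λ.0)
  [1] λ.(λ.1) 0
  [2] λ.0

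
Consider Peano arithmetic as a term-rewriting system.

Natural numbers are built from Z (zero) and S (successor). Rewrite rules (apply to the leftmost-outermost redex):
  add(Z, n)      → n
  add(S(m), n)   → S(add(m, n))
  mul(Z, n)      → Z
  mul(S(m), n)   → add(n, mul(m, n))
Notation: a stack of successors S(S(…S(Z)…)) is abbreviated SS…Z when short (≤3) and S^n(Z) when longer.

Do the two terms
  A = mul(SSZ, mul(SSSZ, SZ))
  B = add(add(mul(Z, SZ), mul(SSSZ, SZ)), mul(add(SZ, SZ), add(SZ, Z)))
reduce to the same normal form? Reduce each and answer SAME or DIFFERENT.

Term A:
  start: mul(SSZ, mul(SSSZ, SZ))
  →1  add(mul(SSSZ, SZ), mul(SZ, mul(SSSZ, SZ)))
  →2  add(add(SZ, mul(SSZ, SZ)), mul(SZ, mul(SSSZ, SZ)))
  →3  add(S(add(Z, mul(SSZ, SZ))), mul(SZ, mul(SSSZ, SZ)))
  →4  S(add(add(Z, mul(SSZ, SZ)), mul(SZ, mul(SSSZ, SZ))))
  →5  S(add(mul(SSZ, SZ), mul(SZ, mul(SSSZ, SZ))))
  →6  S(add(add(SZ, mul(SZ, SZ)), mul(SZ, mul(SSSZ, SZ))))
  →7  S(add(S(add(Z, mul(SZ, SZ))), mul(SZ, mul(SSSZ, SZ))))
  →8  S(S(add(add(Z, mul(SZ, SZ)), mul(SZ, mul(SSSZ, SZ)))))
  →9  S(S(add(mul(SZ, SZ), mul(SZ, mul(SSSZ, SZ)))))
  →10  S(S(add(add(SZ, mul(Z, SZ)), mul(SZ, mul(SSSZ, SZ)))))
  →11  S(S(add(S(add(Z, mul(Z, SZ))), mul(SZ, mul(SSSZ, SZ)))))
  →12  S(S(S(add(add(Z, mul(Z, SZ)), mul(SZ, mul(SSSZ, SZ))))))
  →13  S(S(S(add(mul(Z, SZ), mul(SZ, mul(SSSZ, SZ))))))
  →14  S(S(S(add(Z, mul(SZ, mul(SSSZ, SZ))))))
  →15  S(S(S(mul(SZ, mul(SSSZ, SZ)))))
  →16  S(S(S(add(mul(SSSZ, SZ), mul(Z, mul(SSSZ, SZ))))))
  →17  S(S(S(add(add(SZ, mul(SSZ, SZ)), mul(Z, mul(SSSZ, SZ))))))
  →18  S(S(S(add(S(add(Z, mul(SSZ, SZ))), mul(Z, mul(SSSZ, SZ))))))
  →19  S(S(S(S(add(add(Z, mul(SSZ, SZ)), mul(Z, mul(SSSZ, SZ)))))))
  →20  S(S(S(S(add(mul(SSZ, SZ), mul(Z, mul(SSSZ, SZ)))))))
  →21  S(S(S(S(add(add(SZ, mul(SZ, SZ)), mul(Z, mul(SSSZ, SZ)))))))
  →22  S(S(S(S(add(S(add(Z, mul(SZ, SZ))), mul(Z, mul(SSSZ, SZ)))))))
  →23  S(S(S(S(S(add(add(Z, mul(SZ, SZ)), mul(Z, mul(SSSZ, SZ))))))))
  →24  S(S(S(S(S(add(mul(SZ, SZ), mul(Z, mul(SSSZ, SZ))))))))
  →25  S(S(S(S(S(add(add(SZ, mul(Z, SZ)), mul(Z, mul(SSSZ, SZ))))))))
  →26  S(S(S(S(S(add(S(add(Z, mul(Z, SZ))), mul(Z, mul(SSSZ, SZ))))))))
  →27  S(S(S(S(S(S(add(add(Z, mul(Z, SZ)), mul(Z, mul(SSSZ, SZ)))))))))
  →28  S(S(S(S(S(S(add(mul(Z, SZ), mul(Z, mul(SSSZ, SZ)))))))))
  →29  S(S(S(S(S(S(add(Z, mul(Z, mul(SSSZ, SZ)))))))))
  →30  S(S(S(S(S(S(mul(Z, mul(SSSZ, SZ))))))))
  →31  S^6(Z)

Term B:
  start: add(add(mul(Z, SZ), mul(SSSZ, SZ)), mul(add(SZ, SZ), add(SZ, Z)))
  →1  add(add(Z, mul(SSSZ, SZ)), mul(add(SZ, SZ), add(SZ, Z)))
  →2  add(mul(SSSZ, SZ), mul(add(SZ, SZ), add(SZ, Z)))
  →3  add(add(SZ, mul(SSZ, SZ)), mul(add(SZ, SZ), add(SZ, Z)))
  →4  add(S(add(Z, mul(SSZ, SZ))), mul(add(SZ, SZ), add(SZ, Z)))
  →5  S(add(add(Z, mul(SSZ, SZ)), mul(add(SZ, SZ), add(SZ, Z))))
  →6  S(add(mul(SSZ, SZ), mul(add(SZ, SZ), add(SZ, Z))))
  →7  S(add(add(SZ, mul(SZ, SZ)), mul(add(SZ, SZ), add(SZ, Z))))
  →8  S(add(S(add(Z, mul(SZ, SZ))), mul(add(SZ, SZ), add(SZ, Z))))
  →9  S(S(add(add(Z, mul(SZ, SZ)), mul(add(SZ, SZ), add(SZ, Z)))))
  →10  S(S(add(mul(SZ, SZ), mul(add(SZ, SZ), add(SZ, Z)))))
  →11  S(S(add(add(SZ, mul(Z, SZ)), mul(add(SZ, SZ), add(SZ, Z)))))
  →12  S(S(add(S(add(Z, mul(Z, SZ))), mul(add(SZ, SZ), add(SZ, Z)))))
  →13  S(S(S(add(add(Z, mul(Z, SZ)), mul(add(SZ, SZ), add(SZ, Z))))))
  →14  S(S(S(add(mul(Z, SZ), mul(add(SZ, SZ), add(SZ, Z))))))
  →15  S(S(S(add(Z, mul(add(SZ, SZ), add(SZ, Z))))))
  →16  S(S(S(mul(add(SZ, SZ), add(SZ, Z)))))
  →17  S(S(S(mul(S(add(Z, SZ)), add(SZ, Z)))))
  →18  S(S(S(add(add(SZ, Z), mul(add(Z, SZ), add(SZ, Z))))))
  →19  S(S(S(add(S(add(Z, Z)), mul(add(Z, SZ), add(SZ, Z))))))
  →20  S(S(S(S(add(add(Z, Z), mul(add(Z, SZ), add(SZ, Z)))))))
  →21  S(S(S(S(add(Z, mul(add(Z, SZ), add(SZ, Z)))))))
  →22  S(S(S(S(mul(add(Z, SZ), add(SZ, Z))))))
  →23  S(S(S(S(mul(SZ, add(SZ, Z))))))
  →24  S(S(S(S(add(add(SZ, Z), mul(Z, add(SZ, Z)))))))
  →25  S(S(S(S(add(S(add(Z, Z)), mul(Z, add(SZ, Z)))))))
  →26  S(S(S(S(S(add(add(Z, Z), mul(Z, add(SZ, Z))))))))
  →27  S(S(S(S(S(add(Z, mul(Z, add(SZ, Z))))))))
  →28  S(S(S(S(S(mul(Z, add(SZ, Z)))))))
  →29  S^5(Z)

Answer: DIFFERENT — A ⇓ S^6(Z), B ⇓ S^5(Z)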